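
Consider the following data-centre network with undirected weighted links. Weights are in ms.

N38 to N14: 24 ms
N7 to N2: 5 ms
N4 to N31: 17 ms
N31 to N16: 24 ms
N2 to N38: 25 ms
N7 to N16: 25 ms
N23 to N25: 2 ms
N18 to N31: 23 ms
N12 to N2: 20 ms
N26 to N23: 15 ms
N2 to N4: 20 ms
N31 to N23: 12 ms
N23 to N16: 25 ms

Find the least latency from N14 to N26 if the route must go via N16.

119 ms

Shortest N14→N16: N14 → N38 → N2 → N7 → N16 = 79
Best N16 to N26: N16 → N23 → N26 costing 40
Total via N16: 79 + 40 = 119 ms.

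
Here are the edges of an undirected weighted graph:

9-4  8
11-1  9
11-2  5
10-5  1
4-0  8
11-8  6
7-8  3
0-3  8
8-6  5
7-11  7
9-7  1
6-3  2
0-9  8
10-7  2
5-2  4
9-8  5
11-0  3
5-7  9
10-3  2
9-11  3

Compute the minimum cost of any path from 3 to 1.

Enumerating some paths:
3–10–7–11–1: 2+2+7+9 = 20
3–0–11–1: 8+3+9 = 20
3–10–7–9–11–1: 2+2+1+3+9 = 17
3–10–5–2–11–1: 2+1+4+5+9 = 21
The minimum is 17 via 3–10–7–9–11–1.

17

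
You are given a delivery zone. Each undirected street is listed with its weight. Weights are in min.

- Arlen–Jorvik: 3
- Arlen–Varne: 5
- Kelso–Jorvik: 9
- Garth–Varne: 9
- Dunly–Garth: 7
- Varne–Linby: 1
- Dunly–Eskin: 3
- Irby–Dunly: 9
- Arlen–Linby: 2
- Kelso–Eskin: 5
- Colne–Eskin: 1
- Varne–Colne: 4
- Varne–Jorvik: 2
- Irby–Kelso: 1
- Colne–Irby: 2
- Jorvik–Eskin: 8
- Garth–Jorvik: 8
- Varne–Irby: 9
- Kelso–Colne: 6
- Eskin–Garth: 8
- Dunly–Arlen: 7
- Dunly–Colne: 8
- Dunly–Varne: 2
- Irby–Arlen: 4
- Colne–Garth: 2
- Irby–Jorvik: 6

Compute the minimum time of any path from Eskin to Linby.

Enumerating some paths:
Eskin → Jorvik → Varne → Linby: 8+2+1 = 11
Eskin → Colne → Varne → Jorvik → Arlen → Linby: 1+4+2+3+2 = 12
Eskin → Colne → Irby → Arlen → Linby: 1+2+4+2 = 9
Eskin → Colne → Varne → Linby: 1+4+1 = 6
Cheapest is Eskin → Colne → Varne → Linby at 6 min.

6 min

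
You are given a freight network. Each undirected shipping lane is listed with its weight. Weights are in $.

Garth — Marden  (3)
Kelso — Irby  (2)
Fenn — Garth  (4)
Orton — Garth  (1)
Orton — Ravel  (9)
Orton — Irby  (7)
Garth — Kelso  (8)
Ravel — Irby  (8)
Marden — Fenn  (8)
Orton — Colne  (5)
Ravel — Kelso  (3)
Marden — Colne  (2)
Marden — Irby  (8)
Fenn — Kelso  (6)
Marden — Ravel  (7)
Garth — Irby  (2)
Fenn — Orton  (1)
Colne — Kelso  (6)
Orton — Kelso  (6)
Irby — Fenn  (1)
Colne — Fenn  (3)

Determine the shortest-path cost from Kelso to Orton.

Shortest distances from Kelso:
Kelso: 0
Irby: 2  (via Kelso)
Fenn: 3  (via Irby)
Ravel: 3  (via Kelso)
Orton: 4  (via Fenn)
Shortest route: Kelso → Irby → Fenn → Orton = $4.

$4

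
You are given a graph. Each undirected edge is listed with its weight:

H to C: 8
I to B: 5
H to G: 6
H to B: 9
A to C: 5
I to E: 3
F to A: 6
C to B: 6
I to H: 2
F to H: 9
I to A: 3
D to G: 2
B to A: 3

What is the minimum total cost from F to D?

Enumerating some paths:
F–A–I–H–G–D: 6+3+2+6+2 = 19
F–H–G–D: 9+6+2 = 17
F–A–B–I–H–G–D: 6+3+5+2+6+2 = 24
The minimum is 17 via F–H–G–D.

17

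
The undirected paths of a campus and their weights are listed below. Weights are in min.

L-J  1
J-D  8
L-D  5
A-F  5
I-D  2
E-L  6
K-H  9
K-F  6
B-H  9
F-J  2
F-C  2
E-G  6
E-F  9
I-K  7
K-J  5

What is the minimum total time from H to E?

Enumerating some paths:
H - K - J - F - E: 9+5+2+9 = 25
H - K - F - E: 9+6+9 = 24
H - K - J - L - E: 9+5+1+6 = 21
H - K - F - J - L - E: 9+6+2+1+6 = 24
The minimum is 21 min via H - K - J - L - E.

21 min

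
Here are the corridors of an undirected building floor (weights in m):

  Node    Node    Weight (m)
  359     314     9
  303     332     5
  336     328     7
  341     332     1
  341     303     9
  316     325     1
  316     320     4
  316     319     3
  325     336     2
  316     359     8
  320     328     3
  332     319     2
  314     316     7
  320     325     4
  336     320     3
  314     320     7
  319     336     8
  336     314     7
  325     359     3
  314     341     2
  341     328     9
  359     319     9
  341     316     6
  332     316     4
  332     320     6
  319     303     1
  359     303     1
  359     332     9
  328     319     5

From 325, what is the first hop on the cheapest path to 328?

Candidate routes:
325–336–328: 2+7 = 9
325–316–320–328: 1+4+3 = 8
325–336–320–328: 2+3+3 = 8
325–320–328: 4+3 = 7
The minimum is 7 m via 325–320–328.
So from 325 the first move is to 320.

320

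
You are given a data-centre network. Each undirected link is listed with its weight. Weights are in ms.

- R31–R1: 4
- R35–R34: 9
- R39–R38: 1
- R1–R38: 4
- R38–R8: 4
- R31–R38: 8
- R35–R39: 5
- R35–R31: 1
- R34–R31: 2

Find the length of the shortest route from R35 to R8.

10 ms

Running Dijkstra from R35:
R35: 0
R31: 1  (via R35)
R34: 3  (via R31)
R1: 5  (via R31)
R39: 5  (via R35)
R38: 6  (via R39)
R8: 10  (via R38)
Shortest route: R35–R39–R38–R8 = 10 ms.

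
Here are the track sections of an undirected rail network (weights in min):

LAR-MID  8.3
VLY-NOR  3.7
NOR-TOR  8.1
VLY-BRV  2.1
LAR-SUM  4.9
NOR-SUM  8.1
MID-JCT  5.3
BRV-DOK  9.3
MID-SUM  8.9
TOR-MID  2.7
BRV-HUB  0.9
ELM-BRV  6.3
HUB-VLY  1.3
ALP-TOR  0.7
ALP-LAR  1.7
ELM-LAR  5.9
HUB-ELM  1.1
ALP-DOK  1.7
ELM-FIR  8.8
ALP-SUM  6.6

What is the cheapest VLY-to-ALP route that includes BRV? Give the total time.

Shortest VLY→BRV: VLY–BRV = 2.1
Shortest BRV→ALP: BRV–HUB–ELM–LAR–ALP = 9.6
Total via BRV: 2.1 + 9.6 = 11.7 min.

11.7 min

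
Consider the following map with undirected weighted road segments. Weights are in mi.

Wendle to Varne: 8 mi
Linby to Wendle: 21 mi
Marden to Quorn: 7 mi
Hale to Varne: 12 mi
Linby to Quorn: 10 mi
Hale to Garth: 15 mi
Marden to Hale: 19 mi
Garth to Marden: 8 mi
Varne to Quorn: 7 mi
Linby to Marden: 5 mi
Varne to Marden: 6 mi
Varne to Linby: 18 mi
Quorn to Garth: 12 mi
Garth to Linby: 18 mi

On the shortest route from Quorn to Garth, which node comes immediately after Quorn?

Candidate routes:
Quorn → Garth: 12 = 12
Quorn → Linby → Marden → Garth: 10+5+8 = 23
Quorn → Varne → Marden → Garth: 7+6+8 = 21
Quorn → Marden → Garth: 7+8 = 15
The minimum is 12 mi via Quorn → Garth.
So from Quorn the first move is to Garth.

Garth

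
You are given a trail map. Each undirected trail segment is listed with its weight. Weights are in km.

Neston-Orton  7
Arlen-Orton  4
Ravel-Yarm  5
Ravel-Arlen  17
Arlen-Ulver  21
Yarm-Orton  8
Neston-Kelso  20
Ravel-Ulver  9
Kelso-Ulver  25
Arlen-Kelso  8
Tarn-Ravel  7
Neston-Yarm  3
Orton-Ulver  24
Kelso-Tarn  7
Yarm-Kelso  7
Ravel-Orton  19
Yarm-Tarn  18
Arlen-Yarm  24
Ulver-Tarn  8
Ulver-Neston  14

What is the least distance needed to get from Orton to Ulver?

21 km

Shortest distances from Orton:
Orton: 0
Arlen: 4  (via Orton)
Neston: 7  (via Orton)
Yarm: 8  (via Orton)
Kelso: 12  (via Arlen)
Ravel: 13  (via Yarm)
Tarn: 19  (via Kelso)
Ulver: 21  (via Neston)
Shortest route: Orton → Neston → Ulver = 21 km.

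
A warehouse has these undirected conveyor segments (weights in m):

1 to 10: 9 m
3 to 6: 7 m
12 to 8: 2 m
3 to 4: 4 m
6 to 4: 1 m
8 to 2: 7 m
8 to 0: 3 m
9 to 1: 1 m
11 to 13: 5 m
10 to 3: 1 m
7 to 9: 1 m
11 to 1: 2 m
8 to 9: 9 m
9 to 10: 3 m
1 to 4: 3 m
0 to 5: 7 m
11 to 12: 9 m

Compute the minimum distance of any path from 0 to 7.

13 m

Enumerating some paths:
0–8–12–11–1–4–3–10–9–7: 3+2+9+2+3+4+1+3+1 = 28
0–8–12–11–1–9–7: 3+2+9+2+1+1 = 18
0–8–9–7: 3+9+1 = 13
Cheapest is 0–8–9–7 at 13 m.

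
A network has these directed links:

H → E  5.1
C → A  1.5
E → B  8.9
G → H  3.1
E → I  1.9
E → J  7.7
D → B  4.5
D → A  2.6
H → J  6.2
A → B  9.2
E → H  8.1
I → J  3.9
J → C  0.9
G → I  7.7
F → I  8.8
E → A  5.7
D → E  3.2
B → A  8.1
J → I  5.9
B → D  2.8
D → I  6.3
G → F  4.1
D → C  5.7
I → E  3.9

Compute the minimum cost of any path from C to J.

22.5

Shortest distances from C:
C: 0
A: 1.5  (via C)
B: 10.7  (via A)
D: 13.5  (via B)
E: 16.7  (via D)
I: 18.6  (via E)
J: 22.5  (via I)
Shortest route: C → A → B → D → E → I → J = 22.5.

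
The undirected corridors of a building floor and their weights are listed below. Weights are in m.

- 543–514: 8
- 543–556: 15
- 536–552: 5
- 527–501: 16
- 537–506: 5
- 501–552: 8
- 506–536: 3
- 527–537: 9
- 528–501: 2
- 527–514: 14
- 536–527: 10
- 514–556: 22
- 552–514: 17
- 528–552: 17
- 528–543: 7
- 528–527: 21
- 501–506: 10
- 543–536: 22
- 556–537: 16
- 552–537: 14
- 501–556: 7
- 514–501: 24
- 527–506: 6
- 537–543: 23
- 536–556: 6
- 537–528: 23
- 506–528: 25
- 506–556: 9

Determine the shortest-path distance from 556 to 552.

Settle nodes by increasing distance from 556:
556: 0
536: 6  (via 556)
501: 7  (via 556)
506: 9  (via 556)
528: 9  (via 501)
552: 11  (via 536)
Shortest route: 556 → 536 → 552 = 11 m.

11 m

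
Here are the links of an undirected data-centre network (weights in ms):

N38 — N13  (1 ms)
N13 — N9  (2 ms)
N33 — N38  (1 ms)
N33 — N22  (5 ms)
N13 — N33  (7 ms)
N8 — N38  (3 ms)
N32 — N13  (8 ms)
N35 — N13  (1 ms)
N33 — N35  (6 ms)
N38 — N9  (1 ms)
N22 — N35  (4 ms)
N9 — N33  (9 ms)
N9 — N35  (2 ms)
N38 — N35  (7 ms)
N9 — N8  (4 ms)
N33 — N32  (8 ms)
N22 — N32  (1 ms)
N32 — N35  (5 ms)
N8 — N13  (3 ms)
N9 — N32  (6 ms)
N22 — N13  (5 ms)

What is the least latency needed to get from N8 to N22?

8 ms

Settle nodes by increasing distance from N8:
N8: 0
N13: 3  (via N8)
N38: 3  (via N8)
N9: 4  (via N8)
N35: 4  (via N13)
N33: 4  (via N38)
N22: 8  (via N13)
Shortest route: N8 → N13 → N22 = 8 ms.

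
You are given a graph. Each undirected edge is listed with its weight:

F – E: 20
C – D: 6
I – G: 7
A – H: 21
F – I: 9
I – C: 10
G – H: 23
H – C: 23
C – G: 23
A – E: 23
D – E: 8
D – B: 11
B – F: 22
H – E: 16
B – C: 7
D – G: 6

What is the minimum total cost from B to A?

42

Compare a few routes:
B → C → D → E → A: 7+6+8+23 = 44
B → D → E → A: 11+8+23 = 42
Cheapest is B → D → E → A at 42.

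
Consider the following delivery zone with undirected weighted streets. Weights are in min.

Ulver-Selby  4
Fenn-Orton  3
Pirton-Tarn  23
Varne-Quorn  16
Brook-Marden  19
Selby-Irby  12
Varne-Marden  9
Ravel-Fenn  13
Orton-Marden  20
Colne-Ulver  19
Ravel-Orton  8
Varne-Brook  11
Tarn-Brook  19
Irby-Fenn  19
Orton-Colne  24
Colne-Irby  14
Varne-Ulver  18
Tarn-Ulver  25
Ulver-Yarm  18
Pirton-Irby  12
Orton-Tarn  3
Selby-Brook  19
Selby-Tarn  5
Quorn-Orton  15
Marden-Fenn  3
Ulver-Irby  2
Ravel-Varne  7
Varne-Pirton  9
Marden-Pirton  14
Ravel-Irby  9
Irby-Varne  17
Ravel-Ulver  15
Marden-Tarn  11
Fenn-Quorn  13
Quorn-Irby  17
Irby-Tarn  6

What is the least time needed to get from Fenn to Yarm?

32 min

Compare a few routes:
Fenn - Orton - Tarn - Selby - Ulver - Yarm: 3+3+5+4+18 = 33
Fenn - Orton - Tarn - Irby - Ulver - Yarm: 3+3+6+2+18 = 32
Cheapest is Fenn - Orton - Tarn - Irby - Ulver - Yarm at 32 min.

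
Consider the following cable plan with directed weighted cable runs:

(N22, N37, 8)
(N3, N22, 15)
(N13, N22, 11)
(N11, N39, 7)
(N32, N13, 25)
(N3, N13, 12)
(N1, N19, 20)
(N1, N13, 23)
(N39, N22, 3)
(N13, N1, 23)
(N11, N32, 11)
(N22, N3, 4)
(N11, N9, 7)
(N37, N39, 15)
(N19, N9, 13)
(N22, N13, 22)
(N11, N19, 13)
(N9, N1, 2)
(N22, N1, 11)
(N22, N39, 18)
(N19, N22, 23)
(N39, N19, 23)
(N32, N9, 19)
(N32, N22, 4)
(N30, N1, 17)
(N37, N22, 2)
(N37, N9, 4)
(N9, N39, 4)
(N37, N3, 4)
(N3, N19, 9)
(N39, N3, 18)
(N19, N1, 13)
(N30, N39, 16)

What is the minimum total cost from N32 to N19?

17

Shortest distances from N32:
N32: 0
N22: 4  (via N32)
N3: 8  (via N22)
N37: 12  (via N22)
N1: 15  (via N22)
N9: 16  (via N37)
N19: 17  (via N3)
Shortest route: N32 → N22 → N3 → N19 = 17.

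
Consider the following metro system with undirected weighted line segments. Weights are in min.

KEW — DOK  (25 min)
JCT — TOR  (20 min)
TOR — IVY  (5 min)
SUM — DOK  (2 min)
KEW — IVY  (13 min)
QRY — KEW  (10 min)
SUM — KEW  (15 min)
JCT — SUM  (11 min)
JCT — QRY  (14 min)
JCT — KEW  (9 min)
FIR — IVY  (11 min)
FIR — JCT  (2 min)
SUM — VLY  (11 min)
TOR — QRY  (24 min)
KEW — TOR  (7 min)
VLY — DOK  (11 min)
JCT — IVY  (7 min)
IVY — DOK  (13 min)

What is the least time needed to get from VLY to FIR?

Shortest distances from VLY:
VLY: 0
DOK: 11  (via VLY)
SUM: 11  (via VLY)
JCT: 22  (via SUM)
FIR: 24  (via JCT)
Shortest route: VLY → SUM → JCT → FIR = 24 min.

24 min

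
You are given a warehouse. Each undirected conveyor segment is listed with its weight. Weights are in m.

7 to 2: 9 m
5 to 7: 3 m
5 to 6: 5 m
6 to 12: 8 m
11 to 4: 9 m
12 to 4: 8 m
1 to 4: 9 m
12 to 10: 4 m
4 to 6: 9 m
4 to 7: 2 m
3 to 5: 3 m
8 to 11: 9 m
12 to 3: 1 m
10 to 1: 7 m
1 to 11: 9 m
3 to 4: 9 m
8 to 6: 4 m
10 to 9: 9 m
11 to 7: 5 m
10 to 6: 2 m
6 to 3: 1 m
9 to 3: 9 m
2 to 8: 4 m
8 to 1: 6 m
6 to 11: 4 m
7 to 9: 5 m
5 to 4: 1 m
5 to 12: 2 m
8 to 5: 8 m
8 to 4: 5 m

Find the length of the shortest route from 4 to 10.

Settle nodes by increasing distance from 4:
4: 0
5: 1  (via 4)
7: 2  (via 4)
12: 3  (via 5)
3: 4  (via 5)
6: 5  (via 3)
8: 5  (via 4)
9: 7  (via 7)
10: 7  (via 12)
Shortest route: 4–5–12–10 = 7 m.

7 m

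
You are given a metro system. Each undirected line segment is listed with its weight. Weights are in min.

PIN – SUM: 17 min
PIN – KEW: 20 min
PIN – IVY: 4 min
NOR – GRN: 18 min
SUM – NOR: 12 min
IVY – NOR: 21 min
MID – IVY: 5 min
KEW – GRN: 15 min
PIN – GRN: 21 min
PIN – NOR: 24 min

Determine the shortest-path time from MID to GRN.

30 min

Enumerating some paths:
MID → IVY → PIN → GRN: 5+4+21 = 30
MID → IVY → NOR → GRN: 5+21+18 = 44
Cheapest is MID → IVY → PIN → GRN at 30 min.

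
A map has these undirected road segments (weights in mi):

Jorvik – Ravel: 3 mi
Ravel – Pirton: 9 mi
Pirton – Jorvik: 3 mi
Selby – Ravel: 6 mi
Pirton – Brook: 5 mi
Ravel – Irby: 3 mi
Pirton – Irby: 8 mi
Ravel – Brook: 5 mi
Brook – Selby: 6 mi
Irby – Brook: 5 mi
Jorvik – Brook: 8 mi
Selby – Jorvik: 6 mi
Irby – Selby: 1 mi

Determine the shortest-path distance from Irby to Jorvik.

Shortest distances from Irby:
Irby: 0
Selby: 1  (via Irby)
Ravel: 3  (via Irby)
Brook: 5  (via Irby)
Jorvik: 6  (via Ravel)
Shortest route: Irby → Ravel → Jorvik = 6 mi.

6 mi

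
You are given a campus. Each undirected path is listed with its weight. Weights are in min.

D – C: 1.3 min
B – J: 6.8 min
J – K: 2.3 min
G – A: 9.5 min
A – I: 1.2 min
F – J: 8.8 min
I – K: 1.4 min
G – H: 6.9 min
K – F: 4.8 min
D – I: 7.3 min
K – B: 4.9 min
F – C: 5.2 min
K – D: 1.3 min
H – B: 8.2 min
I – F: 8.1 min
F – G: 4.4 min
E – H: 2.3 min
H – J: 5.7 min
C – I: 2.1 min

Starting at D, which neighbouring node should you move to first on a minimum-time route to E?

K

Compare a few routes:
D–K–B–H–E: 1.3+4.9+8.2+2.3 = 16.7
D–C–I–K–J–H–E: 1.3+2.1+1.4+2.3+5.7+2.3 = 15.1
D–K–J–H–E: 1.3+2.3+5.7+2.3 = 11.6
The minimum is 11.6 min via D–K–J–H–E.
So from D the first move is to K.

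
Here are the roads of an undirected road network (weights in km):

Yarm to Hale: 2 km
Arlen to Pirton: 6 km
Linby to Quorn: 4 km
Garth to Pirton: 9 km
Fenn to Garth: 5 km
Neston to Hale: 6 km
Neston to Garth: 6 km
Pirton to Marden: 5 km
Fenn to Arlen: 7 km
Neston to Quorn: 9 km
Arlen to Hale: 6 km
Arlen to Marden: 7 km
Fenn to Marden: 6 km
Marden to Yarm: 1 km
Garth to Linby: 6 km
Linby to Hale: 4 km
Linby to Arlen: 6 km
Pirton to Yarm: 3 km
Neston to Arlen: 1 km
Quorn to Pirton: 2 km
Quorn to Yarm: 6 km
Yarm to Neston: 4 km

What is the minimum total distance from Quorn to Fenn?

Running Dijkstra from Quorn:
Quorn: 0
Pirton: 2  (via Quorn)
Linby: 4  (via Quorn)
Yarm: 5  (via Pirton)
Marden: 6  (via Yarm)
Hale: 7  (via Yarm)
Arlen: 8  (via Pirton)
Neston: 9  (via Quorn)
Garth: 10  (via Linby)
Fenn: 12  (via Marden)
Shortest route: Quorn → Pirton → Yarm → Marden → Fenn = 12 km.

12 km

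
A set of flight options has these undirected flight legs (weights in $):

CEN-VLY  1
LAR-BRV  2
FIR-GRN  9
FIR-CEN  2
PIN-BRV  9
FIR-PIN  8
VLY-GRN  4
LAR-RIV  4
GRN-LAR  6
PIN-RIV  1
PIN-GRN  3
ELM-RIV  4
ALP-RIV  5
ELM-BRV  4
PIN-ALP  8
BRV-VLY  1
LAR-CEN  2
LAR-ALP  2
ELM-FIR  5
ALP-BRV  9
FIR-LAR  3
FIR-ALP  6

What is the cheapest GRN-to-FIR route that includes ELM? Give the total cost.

$13

Best GRN to ELM: GRN → PIN → RIV → ELM costing 8
Best ELM to FIR: ELM → FIR costing 5
Total via ELM: 8 + 5 = $13.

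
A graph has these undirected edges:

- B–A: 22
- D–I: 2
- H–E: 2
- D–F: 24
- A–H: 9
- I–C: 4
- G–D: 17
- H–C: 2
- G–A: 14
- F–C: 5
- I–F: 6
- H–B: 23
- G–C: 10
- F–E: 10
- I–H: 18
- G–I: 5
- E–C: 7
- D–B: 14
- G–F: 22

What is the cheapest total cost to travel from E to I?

8

Candidate routes:
E → F → I: 10+6 = 16
E → H → C → F → I: 2+2+5+6 = 15
E → C → I: 7+4 = 11
E → H → C → I: 2+2+4 = 8
Cheapest is E → H → C → I at 8.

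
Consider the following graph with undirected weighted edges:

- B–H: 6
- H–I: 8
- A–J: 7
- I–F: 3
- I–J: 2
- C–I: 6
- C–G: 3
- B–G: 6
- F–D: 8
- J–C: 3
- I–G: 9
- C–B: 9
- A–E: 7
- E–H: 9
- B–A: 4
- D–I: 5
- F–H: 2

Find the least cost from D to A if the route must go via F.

20

Shortest D→F: D–F = 8
Shortest F→A: F–I–J–A = 12
Total via F: 8 + 12 = 20.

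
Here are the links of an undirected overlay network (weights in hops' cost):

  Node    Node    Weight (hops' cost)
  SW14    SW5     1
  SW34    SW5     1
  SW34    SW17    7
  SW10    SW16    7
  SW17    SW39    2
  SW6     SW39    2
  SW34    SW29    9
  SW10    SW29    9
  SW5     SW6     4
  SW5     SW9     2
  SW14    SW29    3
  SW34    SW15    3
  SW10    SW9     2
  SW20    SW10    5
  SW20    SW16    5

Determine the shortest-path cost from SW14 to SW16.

Compare a few routes:
SW14–SW5–SW9–SW10–SW20–SW16: 1+2+2+5+5 = 15
SW14–SW5–SW9–SW10–SW16: 1+2+2+7 = 12
The minimum is 12 hops' cost via SW14–SW5–SW9–SW10–SW16.

12 hops' cost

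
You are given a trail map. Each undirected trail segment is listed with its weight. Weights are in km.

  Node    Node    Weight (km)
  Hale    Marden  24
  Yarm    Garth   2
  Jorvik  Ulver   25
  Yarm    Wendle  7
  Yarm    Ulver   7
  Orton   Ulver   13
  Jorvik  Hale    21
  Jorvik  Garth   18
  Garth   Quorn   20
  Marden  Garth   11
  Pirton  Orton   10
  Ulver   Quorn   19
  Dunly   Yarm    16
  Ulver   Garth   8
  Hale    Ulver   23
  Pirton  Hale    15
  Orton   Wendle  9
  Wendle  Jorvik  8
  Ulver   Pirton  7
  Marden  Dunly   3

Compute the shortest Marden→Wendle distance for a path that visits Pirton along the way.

45 km

Shortest Marden→Pirton: Marden → Garth → Ulver → Pirton = 26
Best Pirton to Wendle: Pirton → Orton → Wendle costing 19
Total via Pirton: 26 + 19 = 45 km.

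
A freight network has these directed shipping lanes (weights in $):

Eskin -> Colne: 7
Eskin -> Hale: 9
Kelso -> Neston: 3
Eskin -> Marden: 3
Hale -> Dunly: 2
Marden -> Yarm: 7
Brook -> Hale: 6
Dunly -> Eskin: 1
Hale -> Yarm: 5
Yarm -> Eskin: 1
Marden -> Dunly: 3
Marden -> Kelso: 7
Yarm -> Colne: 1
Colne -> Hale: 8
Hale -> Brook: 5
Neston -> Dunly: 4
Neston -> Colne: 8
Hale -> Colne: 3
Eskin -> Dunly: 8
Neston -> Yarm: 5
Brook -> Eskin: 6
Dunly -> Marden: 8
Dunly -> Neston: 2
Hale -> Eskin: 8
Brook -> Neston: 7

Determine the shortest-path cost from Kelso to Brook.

$22

Candidate routes:
Kelso–Neston–Yarm–Eskin–Hale–Brook: 3+5+1+9+5 = 23
Kelso–Neston–Colne–Hale–Brook: 3+8+8+5 = 24
Kelso–Neston–Dunly–Eskin–Hale–Brook: 3+4+1+9+5 = 22
Kelso–Neston–Dunly–Eskin–Colne–Hale–Brook: 3+4+1+7+8+5 = 28
Cheapest is Kelso–Neston–Dunly–Eskin–Hale–Brook at $22.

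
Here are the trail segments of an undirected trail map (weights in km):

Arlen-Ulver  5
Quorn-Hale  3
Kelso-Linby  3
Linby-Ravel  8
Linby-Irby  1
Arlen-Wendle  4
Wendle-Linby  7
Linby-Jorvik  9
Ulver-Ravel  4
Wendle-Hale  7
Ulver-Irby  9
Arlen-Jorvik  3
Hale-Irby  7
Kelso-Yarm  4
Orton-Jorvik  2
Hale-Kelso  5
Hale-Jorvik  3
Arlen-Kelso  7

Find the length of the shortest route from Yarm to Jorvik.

12 km

Shortest distances from Yarm:
Yarm: 0
Kelso: 4  (via Yarm)
Linby: 7  (via Kelso)
Irby: 8  (via Linby)
Hale: 9  (via Kelso)
Arlen: 11  (via Kelso)
Quorn: 12  (via Hale)
Jorvik: 12  (via Hale)
Shortest route: Yarm–Kelso–Hale–Jorvik = 12 km.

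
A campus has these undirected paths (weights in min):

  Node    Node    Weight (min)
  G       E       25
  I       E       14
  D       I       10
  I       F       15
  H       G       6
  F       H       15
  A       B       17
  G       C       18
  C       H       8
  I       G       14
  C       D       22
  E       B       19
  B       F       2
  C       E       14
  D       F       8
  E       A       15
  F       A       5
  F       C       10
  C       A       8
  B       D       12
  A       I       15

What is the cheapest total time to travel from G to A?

Enumerating some paths:
G → C → A: 18+8 = 26
G → H → C → A: 6+8+8 = 22
G → H → F → A: 6+15+5 = 26
G → H → C → F → A: 6+8+10+5 = 29
The minimum is 22 min via G → H → C → A.

22 min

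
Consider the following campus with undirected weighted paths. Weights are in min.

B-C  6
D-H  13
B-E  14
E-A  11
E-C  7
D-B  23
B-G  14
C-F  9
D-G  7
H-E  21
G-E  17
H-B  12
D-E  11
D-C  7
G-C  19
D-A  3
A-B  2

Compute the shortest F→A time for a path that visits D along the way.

Best F to D: F–C–D costing 16
Shortest D→A: D–A = 3
Total via D: 16 + 3 = 19 min.

19 min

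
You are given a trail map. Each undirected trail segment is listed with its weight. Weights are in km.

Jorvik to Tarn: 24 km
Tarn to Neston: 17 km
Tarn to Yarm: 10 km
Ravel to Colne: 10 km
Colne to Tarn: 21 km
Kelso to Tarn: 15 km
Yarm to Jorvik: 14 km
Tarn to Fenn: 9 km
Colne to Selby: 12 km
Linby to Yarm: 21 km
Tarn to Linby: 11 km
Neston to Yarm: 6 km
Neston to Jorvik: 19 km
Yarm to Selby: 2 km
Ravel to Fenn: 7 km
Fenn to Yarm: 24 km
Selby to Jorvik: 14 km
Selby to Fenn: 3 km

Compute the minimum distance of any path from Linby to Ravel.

Settle nodes by increasing distance from Linby:
Linby: 0
Tarn: 11  (via Linby)
Fenn: 20  (via Tarn)
Yarm: 21  (via Linby)
Selby: 23  (via Fenn)
Kelso: 26  (via Tarn)
Neston: 27  (via Yarm)
Ravel: 27  (via Fenn)
Shortest route: Linby–Tarn–Fenn–Ravel = 27 km.

27 km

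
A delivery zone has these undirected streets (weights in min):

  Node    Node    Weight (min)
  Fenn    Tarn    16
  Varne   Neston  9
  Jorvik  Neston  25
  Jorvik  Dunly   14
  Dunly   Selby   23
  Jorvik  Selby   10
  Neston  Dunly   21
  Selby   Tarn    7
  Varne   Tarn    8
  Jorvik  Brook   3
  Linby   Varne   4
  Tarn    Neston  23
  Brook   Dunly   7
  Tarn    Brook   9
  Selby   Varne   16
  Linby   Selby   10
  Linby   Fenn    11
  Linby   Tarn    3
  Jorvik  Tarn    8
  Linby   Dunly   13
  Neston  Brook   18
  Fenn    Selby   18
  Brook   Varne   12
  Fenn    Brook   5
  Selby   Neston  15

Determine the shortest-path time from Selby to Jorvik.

Settle nodes by increasing distance from Selby:
Selby: 0
Tarn: 7  (via Selby)
Linby: 10  (via Selby)
Jorvik: 10  (via Selby)
Shortest route: Selby → Jorvik = 10 min.

10 min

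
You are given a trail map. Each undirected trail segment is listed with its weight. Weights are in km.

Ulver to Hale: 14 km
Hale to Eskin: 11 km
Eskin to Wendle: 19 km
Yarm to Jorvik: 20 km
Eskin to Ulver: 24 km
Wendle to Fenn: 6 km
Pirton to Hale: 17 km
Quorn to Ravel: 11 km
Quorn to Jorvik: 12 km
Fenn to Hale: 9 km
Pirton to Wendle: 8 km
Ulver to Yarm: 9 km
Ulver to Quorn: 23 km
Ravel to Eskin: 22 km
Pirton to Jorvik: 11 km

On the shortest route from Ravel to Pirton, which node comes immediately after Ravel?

Compare a few routes:
Ravel - Quorn - Jorvik - Pirton: 11+12+11 = 34
Ravel - Eskin - Hale - Pirton: 22+11+17 = 50
Ravel - Eskin - Wendle - Pirton: 22+19+8 = 49
The minimum is 34 km via Ravel - Quorn - Jorvik - Pirton.
So from Ravel the first move is to Quorn.

Quorn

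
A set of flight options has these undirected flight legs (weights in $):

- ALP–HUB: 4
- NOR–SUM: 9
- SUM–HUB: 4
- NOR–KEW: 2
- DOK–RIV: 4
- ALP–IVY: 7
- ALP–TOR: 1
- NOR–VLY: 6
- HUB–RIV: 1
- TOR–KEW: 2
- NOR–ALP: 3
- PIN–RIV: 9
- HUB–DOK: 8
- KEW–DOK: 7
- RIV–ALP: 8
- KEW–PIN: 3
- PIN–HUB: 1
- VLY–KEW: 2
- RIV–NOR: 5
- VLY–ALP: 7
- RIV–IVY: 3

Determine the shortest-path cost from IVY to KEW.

Candidate routes:
IVY - RIV - HUB - PIN - KEW: 3+1+1+3 = 8
IVY - RIV - NOR - KEW: 3+5+2 = 10
IVY - ALP - TOR - KEW: 7+1+2 = 10
The minimum is $8 via IVY - RIV - HUB - PIN - KEW.

$8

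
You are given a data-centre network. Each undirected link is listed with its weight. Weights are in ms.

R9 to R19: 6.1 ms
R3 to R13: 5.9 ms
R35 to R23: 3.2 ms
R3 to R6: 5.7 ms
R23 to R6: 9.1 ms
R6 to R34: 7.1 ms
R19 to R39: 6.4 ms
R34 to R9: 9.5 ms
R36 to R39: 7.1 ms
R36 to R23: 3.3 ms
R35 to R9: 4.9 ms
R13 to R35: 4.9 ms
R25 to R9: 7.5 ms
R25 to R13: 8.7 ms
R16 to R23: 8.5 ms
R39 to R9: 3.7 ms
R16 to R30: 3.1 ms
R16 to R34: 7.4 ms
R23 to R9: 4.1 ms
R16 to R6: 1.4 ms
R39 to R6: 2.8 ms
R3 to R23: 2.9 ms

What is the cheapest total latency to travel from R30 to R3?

Shortest distances from R30:
R30: 0
R16: 3.1  (via R30)
R6: 4.5  (via R16)
R39: 7.3  (via R6)
R3: 10.2  (via R6)
Shortest route: R30–R16–R6–R3 = 10.2 ms.

10.2 ms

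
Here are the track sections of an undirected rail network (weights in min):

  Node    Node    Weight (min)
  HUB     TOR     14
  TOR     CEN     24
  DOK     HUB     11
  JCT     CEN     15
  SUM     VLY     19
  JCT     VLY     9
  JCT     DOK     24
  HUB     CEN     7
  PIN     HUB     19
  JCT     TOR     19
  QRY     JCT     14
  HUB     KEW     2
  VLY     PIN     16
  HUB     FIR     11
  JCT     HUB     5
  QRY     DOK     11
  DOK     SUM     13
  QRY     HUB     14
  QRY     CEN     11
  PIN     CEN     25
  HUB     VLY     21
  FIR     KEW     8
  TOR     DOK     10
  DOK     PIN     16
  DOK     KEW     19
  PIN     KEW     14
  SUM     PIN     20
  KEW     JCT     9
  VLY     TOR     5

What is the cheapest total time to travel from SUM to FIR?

34 min

Settle nodes by increasing distance from SUM:
SUM: 0
DOK: 13  (via SUM)
VLY: 19  (via SUM)
PIN: 20  (via SUM)
TOR: 23  (via DOK)
HUB: 24  (via DOK)
QRY: 24  (via DOK)
KEW: 26  (via HUB)
JCT: 28  (via VLY)
CEN: 31  (via HUB)
FIR: 34  (via KEW)
Shortest route: SUM–DOK–HUB–KEW–FIR = 34 min.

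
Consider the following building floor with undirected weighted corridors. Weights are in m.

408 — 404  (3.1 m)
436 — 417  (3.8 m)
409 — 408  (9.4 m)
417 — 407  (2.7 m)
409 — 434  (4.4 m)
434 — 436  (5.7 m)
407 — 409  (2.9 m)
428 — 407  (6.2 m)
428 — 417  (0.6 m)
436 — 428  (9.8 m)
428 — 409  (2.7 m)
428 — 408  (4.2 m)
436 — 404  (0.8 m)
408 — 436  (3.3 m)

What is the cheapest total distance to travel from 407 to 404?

7.3 m

Running Dijkstra from 407:
407: 0
417: 2.7  (via 407)
409: 2.9  (via 407)
428: 3.3  (via 417)
436: 6.5  (via 417)
404: 7.3  (via 436)
Shortest route: 407–417–436–404 = 7.3 m.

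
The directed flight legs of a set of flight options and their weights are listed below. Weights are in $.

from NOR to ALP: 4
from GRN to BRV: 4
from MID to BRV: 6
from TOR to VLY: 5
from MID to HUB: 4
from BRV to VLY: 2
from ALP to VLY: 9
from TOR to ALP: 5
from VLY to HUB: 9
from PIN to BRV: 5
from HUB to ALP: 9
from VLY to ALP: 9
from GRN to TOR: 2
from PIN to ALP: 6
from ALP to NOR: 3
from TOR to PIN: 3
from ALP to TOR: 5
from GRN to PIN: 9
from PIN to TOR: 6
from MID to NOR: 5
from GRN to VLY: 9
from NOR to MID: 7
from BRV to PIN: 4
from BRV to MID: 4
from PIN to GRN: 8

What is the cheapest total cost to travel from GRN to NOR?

Candidate routes:
GRN → TOR → PIN → ALP → NOR: 2+3+6+3 = 14
GRN → TOR → ALP → NOR: 2+5+3 = 10
GRN → BRV → MID → NOR: 4+4+5 = 13
Cheapest is GRN → TOR → ALP → NOR at $10.

$10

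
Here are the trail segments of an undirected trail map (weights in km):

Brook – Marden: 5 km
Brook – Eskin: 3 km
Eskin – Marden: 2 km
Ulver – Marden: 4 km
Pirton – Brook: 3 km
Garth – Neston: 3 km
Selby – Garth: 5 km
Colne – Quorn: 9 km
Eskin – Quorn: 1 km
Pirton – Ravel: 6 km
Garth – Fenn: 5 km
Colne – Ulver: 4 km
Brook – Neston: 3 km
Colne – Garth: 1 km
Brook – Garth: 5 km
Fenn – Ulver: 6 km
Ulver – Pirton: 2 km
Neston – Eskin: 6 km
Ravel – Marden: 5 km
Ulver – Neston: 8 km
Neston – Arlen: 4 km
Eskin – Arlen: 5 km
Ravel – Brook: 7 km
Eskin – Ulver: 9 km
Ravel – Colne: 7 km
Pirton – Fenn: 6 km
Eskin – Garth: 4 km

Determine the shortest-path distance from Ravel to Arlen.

12 km

Shortest distances from Ravel:
Ravel: 0
Marden: 5  (via Ravel)
Pirton: 6  (via Ravel)
Colne: 7  (via Ravel)
Brook: 7  (via Ravel)
Eskin: 7  (via Marden)
Garth: 8  (via Colne)
Ulver: 8  (via Pirton)
Quorn: 8  (via Eskin)
Neston: 10  (via Brook)
Fenn: 12  (via Pirton)
Arlen: 12  (via Eskin)
Shortest route: Ravel → Marden → Eskin → Arlen = 12 km.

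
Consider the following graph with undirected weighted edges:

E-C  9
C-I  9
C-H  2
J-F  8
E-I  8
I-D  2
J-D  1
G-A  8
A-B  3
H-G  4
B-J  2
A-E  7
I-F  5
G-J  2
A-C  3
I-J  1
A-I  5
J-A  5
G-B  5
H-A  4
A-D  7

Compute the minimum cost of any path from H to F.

Settle nodes by increasing distance from H:
H: 0
C: 2  (via H)
A: 4  (via H)
G: 4  (via H)
J: 6  (via G)
B: 7  (via A)
D: 7  (via J)
I: 7  (via J)
E: 11  (via C)
F: 12  (via I)
Shortest route: H–G–J–I–F = 12.

12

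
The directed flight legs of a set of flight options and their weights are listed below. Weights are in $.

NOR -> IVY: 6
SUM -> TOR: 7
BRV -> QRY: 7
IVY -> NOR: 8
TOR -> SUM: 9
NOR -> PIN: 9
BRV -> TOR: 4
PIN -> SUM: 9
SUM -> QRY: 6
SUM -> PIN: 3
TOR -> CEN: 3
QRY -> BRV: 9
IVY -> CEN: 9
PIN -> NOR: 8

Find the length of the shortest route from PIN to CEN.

Settle nodes by increasing distance from PIN:
PIN: 0
NOR: 8  (via PIN)
SUM: 9  (via PIN)
IVY: 14  (via NOR)
QRY: 15  (via SUM)
TOR: 16  (via SUM)
CEN: 19  (via TOR)
Shortest route: PIN–SUM–TOR–CEN = $19.

$19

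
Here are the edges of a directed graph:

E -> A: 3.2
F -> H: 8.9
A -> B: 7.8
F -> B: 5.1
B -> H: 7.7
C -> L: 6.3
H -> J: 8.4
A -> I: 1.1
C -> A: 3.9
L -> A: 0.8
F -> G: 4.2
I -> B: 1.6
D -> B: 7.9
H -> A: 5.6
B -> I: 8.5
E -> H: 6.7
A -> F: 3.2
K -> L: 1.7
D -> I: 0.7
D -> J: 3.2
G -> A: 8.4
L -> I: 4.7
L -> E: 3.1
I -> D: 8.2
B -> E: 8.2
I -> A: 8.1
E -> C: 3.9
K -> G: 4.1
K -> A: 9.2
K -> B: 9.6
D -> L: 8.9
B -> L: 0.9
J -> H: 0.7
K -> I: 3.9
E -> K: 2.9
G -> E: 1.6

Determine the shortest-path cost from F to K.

8.7

Settle nodes by increasing distance from F:
F: 0
G: 4.2  (via F)
B: 5.1  (via F)
E: 5.8  (via G)
L: 6  (via B)
A: 6.8  (via L)
I: 7.9  (via A)
K: 8.7  (via E)
Shortest route: F → G → E → K = 8.7.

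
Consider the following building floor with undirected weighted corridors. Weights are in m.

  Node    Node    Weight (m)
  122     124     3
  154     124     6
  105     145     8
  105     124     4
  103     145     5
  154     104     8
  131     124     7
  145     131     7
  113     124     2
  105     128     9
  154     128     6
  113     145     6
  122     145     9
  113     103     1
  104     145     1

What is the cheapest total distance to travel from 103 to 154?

9 m

Running Dijkstra from 103:
103: 0
113: 1  (via 103)
124: 3  (via 113)
145: 5  (via 103)
104: 6  (via 145)
122: 6  (via 124)
105: 7  (via 124)
154: 9  (via 124)
Shortest route: 103 → 113 → 124 → 154 = 9 m.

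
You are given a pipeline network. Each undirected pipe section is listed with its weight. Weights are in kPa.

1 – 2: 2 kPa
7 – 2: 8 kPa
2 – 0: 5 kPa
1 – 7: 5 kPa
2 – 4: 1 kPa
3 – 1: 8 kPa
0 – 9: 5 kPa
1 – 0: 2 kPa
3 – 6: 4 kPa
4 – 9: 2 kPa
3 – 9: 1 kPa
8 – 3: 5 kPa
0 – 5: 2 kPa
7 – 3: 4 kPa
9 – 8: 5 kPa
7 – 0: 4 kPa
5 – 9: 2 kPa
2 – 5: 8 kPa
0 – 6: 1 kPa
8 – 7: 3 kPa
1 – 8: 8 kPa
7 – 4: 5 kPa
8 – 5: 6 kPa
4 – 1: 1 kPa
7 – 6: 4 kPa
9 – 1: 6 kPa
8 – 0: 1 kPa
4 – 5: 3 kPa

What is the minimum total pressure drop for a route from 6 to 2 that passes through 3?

8 kPa

Shortest 6→3: 6 → 3 = 4
Shortest 3→2: 3 → 9 → 4 → 2 = 4
Total via 3: 4 + 4 = 8 kPa.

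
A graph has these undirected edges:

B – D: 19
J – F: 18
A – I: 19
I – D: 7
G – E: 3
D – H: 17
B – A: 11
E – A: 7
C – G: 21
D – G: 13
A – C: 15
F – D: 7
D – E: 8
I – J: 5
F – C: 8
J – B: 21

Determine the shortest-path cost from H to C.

32

Enumerating some paths:
H → D → E → A → C: 17+8+7+15 = 47
H → D → F → C: 17+7+8 = 32
Cheapest is H → D → F → C at 32.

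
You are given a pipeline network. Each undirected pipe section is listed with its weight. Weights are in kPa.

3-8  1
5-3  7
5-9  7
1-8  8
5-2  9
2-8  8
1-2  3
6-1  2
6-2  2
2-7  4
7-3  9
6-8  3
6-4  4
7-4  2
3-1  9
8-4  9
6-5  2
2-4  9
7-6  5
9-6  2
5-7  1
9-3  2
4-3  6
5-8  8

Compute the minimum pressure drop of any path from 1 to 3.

6 kPa

Compare a few routes:
1–3: 9 = 9
1–6–9–3: 2+2+2 = 6
1–8–3: 8+1 = 9
Cheapest is 1–6–9–3 at 6 kPa.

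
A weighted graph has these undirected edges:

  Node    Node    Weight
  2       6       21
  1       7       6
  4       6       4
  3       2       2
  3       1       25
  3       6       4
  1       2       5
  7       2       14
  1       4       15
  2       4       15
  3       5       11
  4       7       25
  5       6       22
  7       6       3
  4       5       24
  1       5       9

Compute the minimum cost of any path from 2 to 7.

9

Candidate routes:
2 - 4 - 6 - 7: 15+4+3 = 22
2 - 1 - 7: 5+6 = 11
2 - 3 - 6 - 7: 2+4+3 = 9
2 - 7: 14 = 14
Cheapest is 2 - 3 - 6 - 7 at 9.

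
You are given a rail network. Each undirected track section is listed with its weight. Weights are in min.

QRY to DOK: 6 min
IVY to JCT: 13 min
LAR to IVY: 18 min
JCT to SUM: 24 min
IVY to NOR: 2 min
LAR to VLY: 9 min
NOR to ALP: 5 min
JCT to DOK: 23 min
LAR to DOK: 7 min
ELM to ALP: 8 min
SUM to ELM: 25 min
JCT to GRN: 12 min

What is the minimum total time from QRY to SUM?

Enumerating some paths:
QRY - DOK - LAR - IVY - NOR - ALP - ELM - SUM: 6+7+18+2+5+8+25 = 71
QRY - DOK - JCT - IVY - NOR - ALP - ELM - SUM: 6+23+13+2+5+8+25 = 82
QRY - DOK - LAR - IVY - JCT - SUM: 6+7+18+13+24 = 68
QRY - DOK - JCT - SUM: 6+23+24 = 53
Cheapest is QRY - DOK - JCT - SUM at 53 min.

53 min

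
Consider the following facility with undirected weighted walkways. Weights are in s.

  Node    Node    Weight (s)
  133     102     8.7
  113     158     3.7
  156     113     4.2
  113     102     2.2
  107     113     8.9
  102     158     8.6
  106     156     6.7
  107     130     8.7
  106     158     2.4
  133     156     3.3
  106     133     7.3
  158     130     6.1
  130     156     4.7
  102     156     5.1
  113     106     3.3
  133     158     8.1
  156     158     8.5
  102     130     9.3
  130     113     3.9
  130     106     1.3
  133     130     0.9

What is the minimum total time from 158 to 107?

Shortest distances from 158:
158: 0
106: 2.4  (via 158)
113: 3.7  (via 158)
130: 3.7  (via 106)
133: 4.6  (via 130)
102: 5.9  (via 113)
156: 7.9  (via 113)
107: 12.4  (via 130)
Shortest route: 158 → 106 → 130 → 107 = 12.4 s.

12.4 s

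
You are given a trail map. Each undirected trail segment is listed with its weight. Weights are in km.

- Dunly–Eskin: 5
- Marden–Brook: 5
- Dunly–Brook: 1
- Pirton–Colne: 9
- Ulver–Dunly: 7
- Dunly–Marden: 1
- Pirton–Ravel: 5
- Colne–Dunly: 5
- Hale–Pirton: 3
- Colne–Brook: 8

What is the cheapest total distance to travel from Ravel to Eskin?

Running Dijkstra from Ravel:
Ravel: 0
Pirton: 5  (via Ravel)
Hale: 8  (via Pirton)
Colne: 14  (via Pirton)
Dunly: 19  (via Colne)
Marden: 20  (via Dunly)
Brook: 20  (via Dunly)
Eskin: 24  (via Dunly)
Shortest route: Ravel–Pirton–Colne–Dunly–Eskin = 24 km.

24 km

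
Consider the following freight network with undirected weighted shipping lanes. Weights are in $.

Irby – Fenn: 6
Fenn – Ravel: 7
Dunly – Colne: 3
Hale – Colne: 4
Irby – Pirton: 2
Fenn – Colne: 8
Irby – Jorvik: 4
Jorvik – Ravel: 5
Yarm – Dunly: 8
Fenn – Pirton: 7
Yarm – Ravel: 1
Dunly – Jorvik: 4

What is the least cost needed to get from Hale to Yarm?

$15

Enumerating some paths:
Hale–Colne–Dunly–Yarm: 4+3+8 = 15
Hale–Colne–Dunly–Jorvik–Ravel–Yarm: 4+3+4+5+1 = 17
Cheapest is Hale–Colne–Dunly–Yarm at $15.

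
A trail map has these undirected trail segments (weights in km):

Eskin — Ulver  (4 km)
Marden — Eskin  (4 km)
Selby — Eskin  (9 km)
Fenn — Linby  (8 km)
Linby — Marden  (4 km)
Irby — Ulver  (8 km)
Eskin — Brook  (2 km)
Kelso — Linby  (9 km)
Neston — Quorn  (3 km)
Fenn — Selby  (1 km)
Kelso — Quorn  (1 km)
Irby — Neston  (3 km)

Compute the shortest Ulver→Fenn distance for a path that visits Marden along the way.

20 km

Best Ulver to Marden: Ulver–Eskin–Marden costing 8
Best Marden to Fenn: Marden–Linby–Fenn costing 12
Total via Marden: 8 + 12 = 20 km.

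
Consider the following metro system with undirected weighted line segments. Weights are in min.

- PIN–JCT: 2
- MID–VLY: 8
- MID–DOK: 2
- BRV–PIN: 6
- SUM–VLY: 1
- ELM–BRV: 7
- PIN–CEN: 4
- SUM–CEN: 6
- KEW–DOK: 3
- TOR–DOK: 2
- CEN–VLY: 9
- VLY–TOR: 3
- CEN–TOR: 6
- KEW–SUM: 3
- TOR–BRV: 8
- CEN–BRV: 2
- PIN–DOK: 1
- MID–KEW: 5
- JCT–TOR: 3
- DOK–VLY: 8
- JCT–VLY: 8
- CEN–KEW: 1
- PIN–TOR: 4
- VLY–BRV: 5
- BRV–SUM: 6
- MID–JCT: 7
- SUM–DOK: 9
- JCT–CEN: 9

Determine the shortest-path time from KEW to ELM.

Shortest distances from KEW:
KEW: 0
CEN: 1  (via KEW)
DOK: 3  (via KEW)
SUM: 3  (via KEW)
BRV: 3  (via CEN)
PIN: 4  (via DOK)
VLY: 4  (via SUM)
MID: 5  (via KEW)
TOR: 5  (via DOK)
JCT: 6  (via PIN)
ELM: 10  (via BRV)
Shortest route: KEW–CEN–BRV–ELM = 10 min.

10 min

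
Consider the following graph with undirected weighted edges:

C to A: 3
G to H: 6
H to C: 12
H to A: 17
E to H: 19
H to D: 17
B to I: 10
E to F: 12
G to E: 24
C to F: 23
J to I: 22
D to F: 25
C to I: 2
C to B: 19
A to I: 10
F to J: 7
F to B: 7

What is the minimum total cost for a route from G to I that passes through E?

Best G to E: G → E costing 24
Shortest E→I: E → F → B → I = 29
Total via E: 24 + 29 = 53.

53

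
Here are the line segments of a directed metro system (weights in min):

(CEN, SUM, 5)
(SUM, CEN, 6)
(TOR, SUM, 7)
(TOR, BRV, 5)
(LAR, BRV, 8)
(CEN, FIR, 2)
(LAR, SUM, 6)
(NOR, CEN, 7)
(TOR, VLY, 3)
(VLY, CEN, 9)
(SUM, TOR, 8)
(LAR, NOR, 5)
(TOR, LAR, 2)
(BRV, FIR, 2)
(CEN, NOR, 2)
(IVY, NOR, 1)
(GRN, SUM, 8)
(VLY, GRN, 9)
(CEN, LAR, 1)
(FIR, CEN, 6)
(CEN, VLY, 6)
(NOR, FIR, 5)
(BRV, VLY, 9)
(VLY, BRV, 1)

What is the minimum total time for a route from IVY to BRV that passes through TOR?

Best IVY to TOR: IVY → NOR → CEN → SUM → TOR costing 21
Best TOR to BRV: TOR → VLY → BRV costing 4
Total via TOR: 21 + 4 = 25 min.

25 min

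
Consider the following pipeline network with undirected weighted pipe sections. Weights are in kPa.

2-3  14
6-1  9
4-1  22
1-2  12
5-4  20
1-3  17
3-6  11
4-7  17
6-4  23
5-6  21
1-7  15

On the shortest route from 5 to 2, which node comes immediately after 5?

6

Candidate routes:
5 → 6 → 1 → 2: 21+9+12 = 42
5 → 4 → 1 → 2: 20+22+12 = 54
5 → 6 → 3 → 1 → 2: 21+11+17+12 = 61
5 → 6 → 3 → 2: 21+11+14 = 46
The minimum is 42 kPa via 5 → 6 → 1 → 2.
So from 5 the first move is to 6.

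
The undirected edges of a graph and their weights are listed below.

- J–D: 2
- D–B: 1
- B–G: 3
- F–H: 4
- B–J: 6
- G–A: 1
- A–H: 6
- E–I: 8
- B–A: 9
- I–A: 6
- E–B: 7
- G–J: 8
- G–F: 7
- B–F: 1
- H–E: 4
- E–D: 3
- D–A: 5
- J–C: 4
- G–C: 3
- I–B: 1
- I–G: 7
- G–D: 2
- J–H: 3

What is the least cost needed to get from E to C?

Candidate routes:
E–D–G–C: 3+2+3 = 8
E–D–B–G–C: 3+1+3+3 = 10
E–H–J–C: 4+3+4 = 11
E–D–J–C: 3+2+4 = 9
Cheapest is E–D–G–C at 8.

8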